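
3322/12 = 1661/6 = 276.83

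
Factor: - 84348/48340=  -  21087/12085   =  -3^3*5^(-1 )*11^1 * 71^1*2417^( - 1)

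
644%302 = 40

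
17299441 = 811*21331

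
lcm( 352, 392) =17248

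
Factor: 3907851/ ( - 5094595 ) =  - 3^1*5^( - 1)*11^( - 1)*211^( - 1)*439^ ( - 1 )*1302617^1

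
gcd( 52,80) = 4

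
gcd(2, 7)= 1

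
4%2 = 0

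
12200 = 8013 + 4187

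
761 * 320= 243520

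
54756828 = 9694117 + 45062711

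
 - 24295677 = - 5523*4399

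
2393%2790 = 2393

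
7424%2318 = 470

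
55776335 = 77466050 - 21689715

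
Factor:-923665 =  - 5^1*184733^1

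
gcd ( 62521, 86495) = 1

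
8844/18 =1474/3 = 491.33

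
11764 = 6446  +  5318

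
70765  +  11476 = 82241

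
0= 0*561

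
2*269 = 538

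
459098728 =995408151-536309423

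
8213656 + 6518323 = 14731979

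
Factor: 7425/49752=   825/5528 = 2^ (-3 )*3^1*5^2 * 11^1*691^( - 1 ) 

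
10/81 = 10/81= 0.12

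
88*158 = 13904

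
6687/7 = 6687/7=955.29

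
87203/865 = 100+703/865 = 100.81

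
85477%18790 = 10317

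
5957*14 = 83398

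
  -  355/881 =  - 355/881 =-0.40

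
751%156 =127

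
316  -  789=-473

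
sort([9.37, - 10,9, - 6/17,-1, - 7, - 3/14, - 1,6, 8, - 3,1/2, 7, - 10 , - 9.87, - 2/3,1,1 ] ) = [ - 10, - 10, - 9.87, - 7, - 3, - 1 , - 1, - 2/3, - 6/17,- 3/14,1/2,  1 , 1,6,7,8, 9,9.37]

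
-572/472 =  - 2 + 93/118 = - 1.21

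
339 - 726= - 387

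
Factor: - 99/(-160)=2^( - 5 )*3^2*5^( - 1)*11^1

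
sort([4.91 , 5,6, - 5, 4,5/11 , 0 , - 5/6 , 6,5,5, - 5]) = [ - 5,-5 ,- 5/6, 0 , 5/11,4 , 4.91,5,5 , 5, 6,6] 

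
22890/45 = 1526/3 = 508.67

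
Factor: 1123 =1123^1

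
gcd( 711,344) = 1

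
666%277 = 112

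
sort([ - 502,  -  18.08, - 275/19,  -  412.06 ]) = [ - 502, - 412.06, - 18.08,-275/19 ]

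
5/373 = 5/373 = 0.01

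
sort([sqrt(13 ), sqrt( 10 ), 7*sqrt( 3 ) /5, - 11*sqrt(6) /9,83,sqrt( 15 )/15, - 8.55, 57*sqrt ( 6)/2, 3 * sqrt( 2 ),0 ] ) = [  -  8.55, - 11*sqrt( 6)/9,0,sqrt( 15 ) /15 , 7*sqrt(3 )/5,sqrt( 10 ) , sqrt(13) , 3*sqrt ( 2), 57*sqrt( 6)/2,83]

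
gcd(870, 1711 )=29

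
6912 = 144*48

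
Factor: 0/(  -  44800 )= 0^1 = 0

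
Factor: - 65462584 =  - 2^3*11^1*97^1 * 7669^1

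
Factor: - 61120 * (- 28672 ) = 2^18*5^1 *7^1*191^1=   1752432640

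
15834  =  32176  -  16342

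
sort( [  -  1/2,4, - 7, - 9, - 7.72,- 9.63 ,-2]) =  [-9.63, - 9 , -7.72, - 7, - 2, - 1/2,4]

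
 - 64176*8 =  - 513408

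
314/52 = 6+1/26 = 6.04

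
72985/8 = 72985/8 = 9123.12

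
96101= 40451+55650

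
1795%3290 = 1795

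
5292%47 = 28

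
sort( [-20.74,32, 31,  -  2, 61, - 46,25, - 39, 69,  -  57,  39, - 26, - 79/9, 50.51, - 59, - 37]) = [ - 59, - 57, - 46,-39, - 37, - 26, - 20.74, - 79/9,-2,25, 31,  32 , 39, 50.51,  61, 69 ] 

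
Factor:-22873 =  - 89^1 * 257^1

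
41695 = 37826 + 3869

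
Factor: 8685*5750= 49938750= 2^1*3^2*5^4*23^1 * 193^1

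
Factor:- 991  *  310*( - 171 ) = 2^1 * 3^2*5^1*19^1 * 31^1 * 991^1 =52532910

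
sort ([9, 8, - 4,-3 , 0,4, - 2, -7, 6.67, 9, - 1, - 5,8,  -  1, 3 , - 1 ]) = [ - 7, - 5,- 4, - 3, - 2 , - 1 ,- 1, - 1,0,3,4, 6.67,8,8, 9,9]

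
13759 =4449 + 9310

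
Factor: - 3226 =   -  2^1*1613^1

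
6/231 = 2/77 = 0.03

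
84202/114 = 42101/57 = 738.61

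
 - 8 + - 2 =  - 10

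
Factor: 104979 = 3^1 * 7^1 *4999^1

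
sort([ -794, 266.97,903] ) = [-794,266.97, 903 ]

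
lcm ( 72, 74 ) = 2664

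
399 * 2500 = 997500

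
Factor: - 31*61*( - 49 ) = 92659 = 7^2*31^1*61^1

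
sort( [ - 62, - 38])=[ - 62, - 38 ] 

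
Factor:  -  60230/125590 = -317/661 = -317^1 *661^( - 1)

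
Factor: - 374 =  - 2^1 *11^1*17^1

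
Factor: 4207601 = 601^1*7001^1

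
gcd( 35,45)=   5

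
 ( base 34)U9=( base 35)te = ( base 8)2005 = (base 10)1029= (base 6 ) 4433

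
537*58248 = 31279176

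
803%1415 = 803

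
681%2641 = 681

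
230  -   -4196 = 4426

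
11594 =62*187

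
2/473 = 2/473 = 0.00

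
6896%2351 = 2194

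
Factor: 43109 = 11^1*3919^1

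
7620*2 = 15240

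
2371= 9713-7342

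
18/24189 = 6/8063= 0.00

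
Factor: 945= 3^3*5^1*7^1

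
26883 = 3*8961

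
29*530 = 15370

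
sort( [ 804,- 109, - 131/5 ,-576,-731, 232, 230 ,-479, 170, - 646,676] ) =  [ - 731, - 646, - 576, - 479, - 109, - 131/5,170, 230,232,676,804]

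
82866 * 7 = 580062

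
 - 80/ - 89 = 80/89 = 0.90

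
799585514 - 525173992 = 274411522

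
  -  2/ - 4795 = 2/4795 = 0.00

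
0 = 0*3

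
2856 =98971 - 96115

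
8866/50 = 177 + 8/25   =  177.32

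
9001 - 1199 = 7802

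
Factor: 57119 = 57119^1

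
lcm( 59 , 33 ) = 1947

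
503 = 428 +75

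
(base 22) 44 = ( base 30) 32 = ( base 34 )2o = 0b1011100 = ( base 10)92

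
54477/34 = 1602 + 9/34 = 1602.26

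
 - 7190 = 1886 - 9076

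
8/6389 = 8/6389 =0.00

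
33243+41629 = 74872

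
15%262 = 15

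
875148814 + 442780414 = 1317929228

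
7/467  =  7/467 = 0.01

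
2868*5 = 14340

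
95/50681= 95/50681 = 0.00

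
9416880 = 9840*957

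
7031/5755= 1 + 1276/5755 = 1.22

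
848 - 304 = 544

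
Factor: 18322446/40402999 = 2^1 * 3^1*7^ ( - 3)*13^(-2)*17^ ( - 1)*41^ ( - 1) * 131^1*23311^1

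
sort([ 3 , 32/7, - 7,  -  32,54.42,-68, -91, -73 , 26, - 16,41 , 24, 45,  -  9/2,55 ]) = [ -91,- 73,  -  68, - 32 , - 16 ,-7, - 9/2, 3, 32/7, 24, 26, 41, 45, 54.42 , 55]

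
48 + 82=130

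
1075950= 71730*15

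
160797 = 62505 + 98292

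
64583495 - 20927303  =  43656192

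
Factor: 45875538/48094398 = 849547/890637 = 3^( - 1 ) *11^( - 1)*19^1*61^1*137^ ( - 1 )*197^(-1 )*733^1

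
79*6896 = 544784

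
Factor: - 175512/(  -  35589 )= 2^3  *  71^1*103^1*11863^(-1 )=58504/11863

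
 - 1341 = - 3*447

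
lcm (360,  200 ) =1800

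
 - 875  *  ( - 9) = 7875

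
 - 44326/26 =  - 1705 + 2/13 = - 1704.85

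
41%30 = 11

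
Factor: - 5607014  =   - 2^1 * 7^1 * 19^1 * 107^1 * 197^1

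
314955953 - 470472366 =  - 155516413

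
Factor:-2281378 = -2^1 * 11^1*103699^1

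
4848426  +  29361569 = 34209995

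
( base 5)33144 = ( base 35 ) 1uo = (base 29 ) 2l8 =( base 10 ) 2299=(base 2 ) 100011111011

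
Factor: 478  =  2^1*239^1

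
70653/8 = 70653/8 = 8831.62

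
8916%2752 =660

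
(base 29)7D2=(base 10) 6266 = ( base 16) 187a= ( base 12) 3762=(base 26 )970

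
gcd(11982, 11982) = 11982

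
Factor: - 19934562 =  - 2^1*3^1*461^1 * 7207^1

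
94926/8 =11865 + 3/4 = 11865.75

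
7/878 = 7/878 = 0.01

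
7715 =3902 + 3813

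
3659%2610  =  1049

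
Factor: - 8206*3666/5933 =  - 30083196/5933=- 2^2*3^1 * 11^1 * 13^1 * 17^( - 1)*47^1* 349^( - 1)*373^1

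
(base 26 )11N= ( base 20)1g5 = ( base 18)245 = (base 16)2d5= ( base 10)725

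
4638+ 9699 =14337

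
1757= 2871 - 1114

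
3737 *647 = 2417839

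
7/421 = 7/421 = 0.02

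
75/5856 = 25/1952 = 0.01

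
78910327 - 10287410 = 68622917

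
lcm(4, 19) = 76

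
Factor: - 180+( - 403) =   -  583  =  - 11^1*53^1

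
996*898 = 894408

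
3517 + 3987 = 7504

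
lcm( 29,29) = 29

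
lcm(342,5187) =31122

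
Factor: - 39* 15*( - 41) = 3^2 * 5^1*13^1*41^1 = 23985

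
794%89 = 82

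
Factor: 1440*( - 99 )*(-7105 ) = 2^5*3^4 * 5^2*7^2*11^1*29^1 = 1012888800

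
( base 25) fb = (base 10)386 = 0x182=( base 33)BN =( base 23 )gi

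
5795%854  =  671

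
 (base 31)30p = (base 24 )514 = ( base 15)CDD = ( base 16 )B5C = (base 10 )2908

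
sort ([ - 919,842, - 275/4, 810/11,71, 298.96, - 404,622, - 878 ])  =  [-919, - 878, - 404, - 275/4,71,  810/11,298.96,622,842] 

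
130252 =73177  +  57075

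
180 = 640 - 460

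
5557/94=5557/94  =  59.12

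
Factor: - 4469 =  - 41^1*109^1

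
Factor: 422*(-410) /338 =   -  86510/169 = - 2^1*5^1* 13^( - 2)*41^1*211^1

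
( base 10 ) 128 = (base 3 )11202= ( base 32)40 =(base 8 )200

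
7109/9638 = 7109/9638=0.74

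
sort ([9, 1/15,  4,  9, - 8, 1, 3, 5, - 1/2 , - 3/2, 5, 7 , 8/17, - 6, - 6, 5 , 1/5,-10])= [ - 10,-8 ,-6, - 6, - 3/2,-1/2 , 1/15,1/5, 8/17, 1,3,4, 5 , 5,5, 7, 9, 9 ]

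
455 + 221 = 676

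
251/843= 251/843 = 0.30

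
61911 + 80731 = 142642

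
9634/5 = 1926+4/5 = 1926.80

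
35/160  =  7/32   =  0.22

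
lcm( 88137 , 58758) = 176274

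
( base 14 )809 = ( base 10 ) 1577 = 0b11000101001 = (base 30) 1MH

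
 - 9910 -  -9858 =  - 52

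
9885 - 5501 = 4384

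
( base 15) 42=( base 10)62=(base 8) 76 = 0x3E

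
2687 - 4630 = -1943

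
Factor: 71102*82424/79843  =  5860511248/79843 = 2^4*73^1 * 487^1*10303^1 * 79843^(- 1 )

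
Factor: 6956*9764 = 2^4*37^1*47^1 * 2441^1=67918384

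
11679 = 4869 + 6810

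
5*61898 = 309490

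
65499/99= 661 + 20/33=661.61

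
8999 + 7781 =16780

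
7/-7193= - 1 + 7186/7193 = -0.00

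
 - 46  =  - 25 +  - 21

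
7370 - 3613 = 3757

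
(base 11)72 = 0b1001111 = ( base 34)2b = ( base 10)79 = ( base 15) 54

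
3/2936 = 3/2936 = 0.00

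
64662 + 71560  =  136222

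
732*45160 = 33057120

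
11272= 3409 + 7863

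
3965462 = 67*59186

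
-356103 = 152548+-508651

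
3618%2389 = 1229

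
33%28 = 5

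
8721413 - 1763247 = 6958166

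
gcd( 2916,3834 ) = 54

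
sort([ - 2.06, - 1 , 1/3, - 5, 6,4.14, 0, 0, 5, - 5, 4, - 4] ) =[ - 5,-5 , - 4, - 2.06,-1,0,0, 1/3 , 4, 4.14, 5, 6]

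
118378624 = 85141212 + 33237412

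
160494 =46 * 3489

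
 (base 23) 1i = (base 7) 56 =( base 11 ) 38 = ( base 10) 41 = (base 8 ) 51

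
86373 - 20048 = 66325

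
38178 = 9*4242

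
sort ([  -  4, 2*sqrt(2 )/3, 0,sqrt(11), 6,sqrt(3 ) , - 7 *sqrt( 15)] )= [ - 7*sqrt( 15), - 4,0,2 *sqrt(2)/3,sqrt(3 ),  sqrt(11),6]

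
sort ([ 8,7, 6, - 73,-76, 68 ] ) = [  -  76, - 73, 6, 7, 8,68 ]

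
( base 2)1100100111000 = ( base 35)59g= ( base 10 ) 6456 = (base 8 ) 14470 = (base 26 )9E8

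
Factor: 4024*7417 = 29846008 = 2^3*503^1*7417^1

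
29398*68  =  1999064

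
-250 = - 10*25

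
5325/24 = 1775/8 = 221.88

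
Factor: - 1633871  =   - 43^1*37997^1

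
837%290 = 257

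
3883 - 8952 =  - 5069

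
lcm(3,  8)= 24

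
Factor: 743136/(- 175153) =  - 2^5*3^1*11^(-1 )*  7741^1*15923^( - 1 )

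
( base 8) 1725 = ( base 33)to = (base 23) 1JF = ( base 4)33111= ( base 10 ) 981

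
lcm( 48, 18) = 144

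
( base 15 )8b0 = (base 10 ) 1965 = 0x7AD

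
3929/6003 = 3929/6003  =  0.65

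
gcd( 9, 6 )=3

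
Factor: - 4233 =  -3^1*17^1 * 83^1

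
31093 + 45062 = 76155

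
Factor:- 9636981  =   - 3^1*1093^1 * 2939^1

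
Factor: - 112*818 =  - 91616 = -  2^5*7^1* 409^1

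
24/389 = 24/389 = 0.06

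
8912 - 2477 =6435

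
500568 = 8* 62571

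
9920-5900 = 4020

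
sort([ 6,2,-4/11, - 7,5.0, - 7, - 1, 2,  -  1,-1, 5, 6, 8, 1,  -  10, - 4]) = [ - 10, - 7, - 7, - 4, - 1 , - 1, - 1, - 4/11,1, 2, 2, 5.0, 5, 6, 6, 8]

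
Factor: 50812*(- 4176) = - 212190912 = -2^6 *3^2* 29^1 * 12703^1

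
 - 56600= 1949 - 58549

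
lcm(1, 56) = 56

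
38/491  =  38/491  =  0.08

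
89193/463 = 192+297/463 = 192.64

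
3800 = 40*95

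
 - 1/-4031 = 1/4031  =  0.00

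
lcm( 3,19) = 57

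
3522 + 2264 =5786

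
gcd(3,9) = 3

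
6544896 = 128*51132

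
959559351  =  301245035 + 658314316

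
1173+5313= 6486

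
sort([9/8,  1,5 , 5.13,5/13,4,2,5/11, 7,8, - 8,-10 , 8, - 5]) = [ - 10,  -  8,-5, 5/13,5/11,  1 , 9/8, 2 , 4,  5,5.13,  7, 8 , 8]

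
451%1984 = 451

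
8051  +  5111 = 13162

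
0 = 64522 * 0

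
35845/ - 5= -7169/1 = -7169.00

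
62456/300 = 15614/75 = 208.19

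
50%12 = 2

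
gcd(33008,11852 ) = 4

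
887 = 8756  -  7869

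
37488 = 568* 66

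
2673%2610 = 63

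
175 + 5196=5371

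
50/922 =25/461 = 0.05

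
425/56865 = 5/669 = 0.01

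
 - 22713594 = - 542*41907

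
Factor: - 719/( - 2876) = 1/4  =  2^( - 2 ) 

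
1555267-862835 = 692432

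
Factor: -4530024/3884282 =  - 2265012/1942141 = - 2^2*3^2*17^1*3701^1*1942141^( - 1 ) 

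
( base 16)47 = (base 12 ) 5B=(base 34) 23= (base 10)71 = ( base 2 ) 1000111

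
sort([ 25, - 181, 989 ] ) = [-181,25, 989 ]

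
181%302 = 181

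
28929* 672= 19440288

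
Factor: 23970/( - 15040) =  - 2^( - 5)*3^1*17^1 = - 51/32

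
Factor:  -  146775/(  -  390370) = 285/758 = 2^(- 1)*3^1*5^1*19^1 * 379^( - 1 )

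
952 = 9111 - 8159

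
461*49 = 22589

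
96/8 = 12 = 12.00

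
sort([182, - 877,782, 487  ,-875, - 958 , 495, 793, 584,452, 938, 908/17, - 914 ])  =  [-958, - 914, - 877, - 875,908/17, 182,452, 487, 495, 584, 782,793, 938 ]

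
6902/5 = 1380 + 2/5=1380.40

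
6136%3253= 2883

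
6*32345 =194070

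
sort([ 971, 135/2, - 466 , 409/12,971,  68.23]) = [-466,409/12, 135/2, 68.23 , 971,971 ] 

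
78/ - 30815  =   - 78/30815 = - 0.00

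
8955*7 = 62685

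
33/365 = 33/365 = 0.09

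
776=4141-3365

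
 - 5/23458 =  - 5/23458 = - 0.00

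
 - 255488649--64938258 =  - 190550391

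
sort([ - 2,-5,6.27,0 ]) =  [ - 5, - 2,  0, 6.27] 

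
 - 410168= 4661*(-88 )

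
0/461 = 0= 0.00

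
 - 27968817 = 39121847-67090664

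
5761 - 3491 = 2270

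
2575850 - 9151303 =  - 6575453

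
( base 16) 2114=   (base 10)8468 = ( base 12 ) 4a98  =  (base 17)1C52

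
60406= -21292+81698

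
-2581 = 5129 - 7710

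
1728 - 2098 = -370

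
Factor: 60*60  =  2^4*3^2*5^2=3600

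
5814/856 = 2907/428=6.79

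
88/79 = 88/79 =1.11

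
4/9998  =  2/4999 = 0.00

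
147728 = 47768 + 99960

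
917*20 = 18340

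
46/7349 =46/7349 = 0.01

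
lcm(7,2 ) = 14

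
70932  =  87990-17058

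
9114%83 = 67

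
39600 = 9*4400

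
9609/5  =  9609/5 = 1921.80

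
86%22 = 20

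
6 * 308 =1848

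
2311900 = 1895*1220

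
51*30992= 1580592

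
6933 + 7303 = 14236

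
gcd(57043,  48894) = 8149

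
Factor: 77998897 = 47^1*1659551^1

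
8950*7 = 62650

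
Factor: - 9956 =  - 2^2*19^1 *131^1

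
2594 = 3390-796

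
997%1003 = 997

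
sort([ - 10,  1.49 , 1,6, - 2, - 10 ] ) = [ - 10,-10, - 2 , 1,1.49 , 6]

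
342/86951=342/86951 = 0.00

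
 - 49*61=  - 2989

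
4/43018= 2/21509 =0.00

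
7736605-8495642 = -759037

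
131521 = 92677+38844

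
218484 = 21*10404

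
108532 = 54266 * 2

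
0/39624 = 0= 0.00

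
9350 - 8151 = 1199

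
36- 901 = -865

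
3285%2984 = 301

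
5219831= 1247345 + 3972486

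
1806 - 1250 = 556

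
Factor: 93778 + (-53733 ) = 5^1*8009^1 = 40045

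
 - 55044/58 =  - 27522/29 = -949.03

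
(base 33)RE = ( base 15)405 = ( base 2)1110001001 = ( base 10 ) 905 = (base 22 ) 1J3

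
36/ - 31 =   -  36/31 = -1.16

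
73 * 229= 16717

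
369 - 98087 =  - 97718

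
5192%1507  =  671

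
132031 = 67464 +64567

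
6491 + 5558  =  12049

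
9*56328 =506952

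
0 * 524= 0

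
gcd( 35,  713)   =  1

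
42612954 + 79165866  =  121778820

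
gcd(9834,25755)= 3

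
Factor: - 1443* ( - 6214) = 2^1*3^1 * 13^2*37^1*239^1 = 8966802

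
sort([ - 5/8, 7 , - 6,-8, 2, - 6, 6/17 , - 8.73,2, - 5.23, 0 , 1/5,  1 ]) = [  -  8.73, -8, - 6, - 6, - 5.23,- 5/8, 0 , 1/5,  6/17, 1,  2,2,7]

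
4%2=0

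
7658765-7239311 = 419454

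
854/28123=854/28123= 0.03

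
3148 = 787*4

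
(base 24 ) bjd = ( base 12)3B31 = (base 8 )15225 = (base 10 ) 6805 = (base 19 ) IG3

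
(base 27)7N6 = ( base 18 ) HC6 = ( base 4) 1121202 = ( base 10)5730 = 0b1011001100010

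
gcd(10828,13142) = 2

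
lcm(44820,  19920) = 179280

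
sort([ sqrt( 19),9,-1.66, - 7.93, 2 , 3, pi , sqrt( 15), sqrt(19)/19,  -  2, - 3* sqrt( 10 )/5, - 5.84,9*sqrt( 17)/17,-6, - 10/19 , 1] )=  [ - 7.93 , - 6,-5.84, - 2, - 3*sqrt (10) /5,  -  1.66,-10/19, sqrt(19 )/19, 1, 2,  9 * sqrt(17 ) /17 , 3,pi , sqrt(15), sqrt (19 ),9]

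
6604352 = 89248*74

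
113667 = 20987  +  92680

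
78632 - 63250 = 15382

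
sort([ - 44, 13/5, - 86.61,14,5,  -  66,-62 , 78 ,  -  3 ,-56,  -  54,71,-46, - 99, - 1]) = [ - 99, - 86.61, - 66,-62,-56, - 54, - 46, - 44, - 3, - 1,13/5,  5,14,71 , 78 ]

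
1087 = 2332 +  - 1245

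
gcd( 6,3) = 3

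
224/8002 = 112/4001 = 0.03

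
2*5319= 10638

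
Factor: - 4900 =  - 2^2 * 5^2*7^2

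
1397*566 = 790702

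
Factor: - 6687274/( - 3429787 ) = 2^1*11^1*43^1  *  191^( - 1)*7069^1*17957^( - 1)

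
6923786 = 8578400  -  1654614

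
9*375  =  3375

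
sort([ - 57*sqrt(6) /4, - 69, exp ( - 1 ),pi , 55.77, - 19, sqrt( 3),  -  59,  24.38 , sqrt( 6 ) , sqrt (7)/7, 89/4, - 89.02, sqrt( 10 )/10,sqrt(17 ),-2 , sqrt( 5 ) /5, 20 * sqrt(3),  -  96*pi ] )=[ - 96*pi,-89.02,-69, -59,  -  57  *  sqrt( 6)/4, - 19, -2 , sqrt( 10)/10,  exp( - 1) , sqrt(7 )/7, sqrt (5)/5,sqrt( 3),  sqrt(6),pi, sqrt (17),  89/4, 24.38 , 20*sqrt(3) , 55.77]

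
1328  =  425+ 903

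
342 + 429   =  771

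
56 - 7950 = -7894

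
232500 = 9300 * 25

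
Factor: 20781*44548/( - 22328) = -231437997/5582 = - 2^(-1)*3^2*7^1*37^1 *43^1*2309^1*2791^(  -  1)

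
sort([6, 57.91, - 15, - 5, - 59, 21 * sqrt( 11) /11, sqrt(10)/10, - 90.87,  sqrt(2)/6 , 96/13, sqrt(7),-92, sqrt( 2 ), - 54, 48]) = [ - 92, - 90.87, - 59, - 54,  -  15 , - 5, sqrt( 2)/6 , sqrt(10)/10 , sqrt(2 ), sqrt(7), 6, 21 * sqrt( 11)/11, 96/13, 48 , 57.91 ] 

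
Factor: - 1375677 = -3^3*50951^1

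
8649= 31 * 279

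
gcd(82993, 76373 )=1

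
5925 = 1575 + 4350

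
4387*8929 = 39171523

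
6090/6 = 1015  =  1015.00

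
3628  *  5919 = 21474132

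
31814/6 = 15907/3 = 5302.33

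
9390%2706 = 1272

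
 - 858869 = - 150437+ - 708432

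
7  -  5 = 2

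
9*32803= 295227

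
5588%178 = 70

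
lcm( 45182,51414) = 1491006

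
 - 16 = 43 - 59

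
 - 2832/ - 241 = 2832/241 =11.75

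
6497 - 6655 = -158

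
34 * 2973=101082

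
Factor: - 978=-2^1*3^1*163^1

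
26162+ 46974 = 73136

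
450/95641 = 450/95641 =0.00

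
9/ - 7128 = - 1+791/792 = - 0.00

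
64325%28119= 8087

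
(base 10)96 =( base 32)30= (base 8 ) 140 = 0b1100000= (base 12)80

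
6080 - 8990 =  - 2910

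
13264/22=602 + 10/11 = 602.91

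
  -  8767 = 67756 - 76523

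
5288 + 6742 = 12030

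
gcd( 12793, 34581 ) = 1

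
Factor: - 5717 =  - 5717^1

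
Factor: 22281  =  3^1*7^1  *  1061^1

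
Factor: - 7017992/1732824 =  - 3^(- 2 )*19^1*41^( - 1) * 587^( -1)*46171^1 = - 877249/216603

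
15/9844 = 15/9844 = 0.00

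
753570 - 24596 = 728974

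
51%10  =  1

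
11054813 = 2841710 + 8213103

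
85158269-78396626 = 6761643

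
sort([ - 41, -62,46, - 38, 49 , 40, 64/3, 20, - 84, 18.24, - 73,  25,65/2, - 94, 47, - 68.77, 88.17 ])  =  [ - 94 , - 84,-73, - 68.77, - 62, - 41, - 38,18.24, 20 , 64/3, 25,65/2, 40,46, 47,49, 88.17 ] 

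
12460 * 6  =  74760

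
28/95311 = 28/95311 = 0.00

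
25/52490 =5/10498 = 0.00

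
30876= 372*83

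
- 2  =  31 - 33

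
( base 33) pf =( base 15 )3b0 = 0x348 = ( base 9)1133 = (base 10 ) 840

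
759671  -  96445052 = -95685381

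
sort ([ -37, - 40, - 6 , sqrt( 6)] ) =[ - 40, - 37, - 6 , sqrt ( 6 )]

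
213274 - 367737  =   - 154463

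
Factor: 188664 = 2^3*3^1*7^1 * 1123^1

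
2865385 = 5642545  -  2777160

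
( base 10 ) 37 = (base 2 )100101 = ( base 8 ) 45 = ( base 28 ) 19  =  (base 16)25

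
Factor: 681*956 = 651036=2^2*3^1 * 227^1*239^1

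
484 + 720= 1204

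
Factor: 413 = 7^1*59^1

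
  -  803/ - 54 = 803/54 = 14.87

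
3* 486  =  1458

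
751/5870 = 751/5870=0.13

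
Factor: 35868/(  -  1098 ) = - 2^1*3^( - 1)*7^2 = - 98/3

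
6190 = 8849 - 2659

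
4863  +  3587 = 8450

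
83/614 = 83/614 = 0.14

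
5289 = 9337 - 4048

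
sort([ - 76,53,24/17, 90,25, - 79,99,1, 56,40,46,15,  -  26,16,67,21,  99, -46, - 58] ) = [ - 79, - 76,  -  58, - 46,  -  26,1, 24/17,15,16,21, 25, 40, 46,53,56, 67,90,  99,99]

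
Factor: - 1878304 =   -  2^5*79^1*743^1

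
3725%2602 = 1123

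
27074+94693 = 121767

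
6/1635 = 2/545= 0.00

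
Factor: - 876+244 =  - 2^3 * 79^1 = - 632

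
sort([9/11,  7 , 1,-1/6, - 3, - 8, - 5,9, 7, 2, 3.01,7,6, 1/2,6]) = [ - 8, - 5, - 3, - 1/6,1/2,9/11,1, 2 , 3.01,6,  6,7,7, 7, 9]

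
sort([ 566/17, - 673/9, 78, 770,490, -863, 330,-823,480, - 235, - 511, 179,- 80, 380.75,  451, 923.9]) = [ - 863, - 823, - 511  , - 235 , - 80,-673/9,  566/17, 78, 179,330, 380.75,451, 480, 490, 770, 923.9 ]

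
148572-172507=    - 23935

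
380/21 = 380/21 = 18.10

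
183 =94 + 89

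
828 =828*1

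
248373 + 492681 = 741054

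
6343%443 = 141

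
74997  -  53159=21838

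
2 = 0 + 2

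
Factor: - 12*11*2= - 264 = - 2^3  *  3^1 * 11^1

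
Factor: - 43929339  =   - 3^1*2659^1*5507^1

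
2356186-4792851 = -2436665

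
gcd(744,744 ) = 744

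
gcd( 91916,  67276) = 44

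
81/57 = 1 + 8/19 = 1.42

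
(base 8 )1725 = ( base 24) 1GL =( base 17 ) 36C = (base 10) 981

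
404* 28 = 11312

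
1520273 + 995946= 2516219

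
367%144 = 79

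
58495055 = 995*58789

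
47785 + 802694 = 850479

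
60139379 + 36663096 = 96802475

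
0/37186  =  0= 0.00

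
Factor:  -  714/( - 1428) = 1/2 = 2^( - 1)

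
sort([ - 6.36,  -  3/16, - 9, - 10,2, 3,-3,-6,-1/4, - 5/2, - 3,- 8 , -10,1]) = [ - 10,  -  10, - 9, - 8, - 6.36, - 6, - 3, - 3, - 5/2, - 1/4, - 3/16, 1,2,3]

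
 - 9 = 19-28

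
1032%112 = 24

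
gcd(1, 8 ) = 1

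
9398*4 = 37592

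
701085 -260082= 441003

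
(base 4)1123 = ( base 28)37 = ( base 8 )133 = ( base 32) 2R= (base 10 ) 91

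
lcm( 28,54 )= 756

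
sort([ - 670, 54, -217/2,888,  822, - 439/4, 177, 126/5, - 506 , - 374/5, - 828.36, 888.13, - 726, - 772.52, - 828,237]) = [ - 828.36, - 828,- 772.52, - 726,  -  670,  -  506, - 439/4, - 217/2 , - 374/5, 126/5,  54,177,  237,822,888,888.13 ] 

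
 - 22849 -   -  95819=72970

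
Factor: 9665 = 5^1 * 1933^1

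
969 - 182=787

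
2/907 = 2/907 = 0.00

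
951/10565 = 951/10565 = 0.09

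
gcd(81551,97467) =1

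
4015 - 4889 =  - 874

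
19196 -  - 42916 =62112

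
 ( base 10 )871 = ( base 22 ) 1hd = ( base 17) 304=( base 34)PL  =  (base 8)1547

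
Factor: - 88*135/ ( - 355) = 2^3 *3^3*11^1*71^(-1 ) = 2376/71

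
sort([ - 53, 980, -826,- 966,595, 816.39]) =[- 966, - 826,  -  53,595,816.39,  980]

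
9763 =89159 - 79396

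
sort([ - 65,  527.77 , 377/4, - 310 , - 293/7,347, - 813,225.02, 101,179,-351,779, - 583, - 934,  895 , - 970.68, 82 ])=[ - 970.68, -934,  -  813, - 583, - 351, - 310, - 65, - 293/7,82,377/4 , 101,179,225.02, 347,527.77, 779 , 895 ] 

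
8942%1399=548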